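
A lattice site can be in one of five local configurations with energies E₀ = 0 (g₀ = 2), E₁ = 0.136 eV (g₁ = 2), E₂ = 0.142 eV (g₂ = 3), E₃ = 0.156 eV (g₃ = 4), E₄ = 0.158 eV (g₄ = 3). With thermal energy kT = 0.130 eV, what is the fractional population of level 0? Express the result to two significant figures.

Eᵢ/kT = 0, 1.046, 1.092, 1.200, 1.215.
Z = Σ gᵢe^(−Eᵢ/kT) = 2·e^(−0) + 2·e^(−1.046) + 3·e^(−1.092) + 4·e^(−1.200) + 3·e^(−1.215) = 2.000 + 0.7027 + 1.007 + 1.205 + 0.8901 = 5.805.
P₀ = g₀ e^(−E₀/kT) / Z = 2.000/5.805 = 0.34.

0.34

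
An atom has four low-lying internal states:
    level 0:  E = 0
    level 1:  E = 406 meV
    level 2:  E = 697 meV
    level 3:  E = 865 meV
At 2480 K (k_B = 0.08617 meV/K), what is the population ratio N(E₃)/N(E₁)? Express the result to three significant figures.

0.117

k_BT = 0.08617 × 2480 K = 213.70 meV.
n₃/n₁ = exp[−(E₃−E₁)/kT] = exp(−(459 meV)/(213.70 meV)) = exp(-2.1479) = 0.117.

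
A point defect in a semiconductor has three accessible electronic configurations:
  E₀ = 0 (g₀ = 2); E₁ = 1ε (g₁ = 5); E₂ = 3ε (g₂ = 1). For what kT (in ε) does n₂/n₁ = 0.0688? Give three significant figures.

n₂/n₁ = (g₂/g₁) exp[−(E₂−E₁)/kT] = 0.0688.
⇒ (E₂−E₁)/kT = ln((1/5)/0.0688) = ln(2.9070) = 1.0671.
kT = 2ε / 1.0671 = 1.87 ε.

1.87 ε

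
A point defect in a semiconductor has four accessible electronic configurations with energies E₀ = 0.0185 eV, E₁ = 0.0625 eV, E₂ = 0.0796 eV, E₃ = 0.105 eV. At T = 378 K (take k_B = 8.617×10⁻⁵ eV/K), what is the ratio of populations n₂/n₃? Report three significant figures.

k_BT = 8.617×10⁻⁵ × 378 K = 0.032572 eV.
n₂/n₃ = exp[−(E₂−E₃)/kT] = exp(−(-0.0254 eV)/(0.032572 eV)) = exp(0.77981) = 2.18.

2.18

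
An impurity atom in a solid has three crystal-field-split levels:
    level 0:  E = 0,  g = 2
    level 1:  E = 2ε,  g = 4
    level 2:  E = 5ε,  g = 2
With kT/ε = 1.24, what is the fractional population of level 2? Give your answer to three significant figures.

0.0125

Eᵢ/kT = 0, 1.6129, 4.0323.
Z = Σ gᵢe^(−Eᵢ/kT) = 2·e^(−0) + 4·e^(−1.6129) + 2·e^(−4.0323) = 2.0000 + 0.79724 + 0.035467 = 2.8327.
P₂ = g₂ e^(−E₂/kT) / Z = 0.035467/2.8327 = 0.0125.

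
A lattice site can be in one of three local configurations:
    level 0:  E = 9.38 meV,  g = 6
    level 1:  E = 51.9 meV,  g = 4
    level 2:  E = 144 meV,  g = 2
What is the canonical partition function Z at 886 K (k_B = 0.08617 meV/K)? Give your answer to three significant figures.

Z = 7.64

k_BT = 0.08617 × 886 K = 76.347 meV.
Eᵢ/kT = 0.12286, 0.67979, 1.8861.
Z = Σ gᵢe^(−Eᵢ/kT) = 6·e^(−0.12286) + 4·e^(−0.67979) + 2·e^(−1.8861) = 5.3063 + 2.0269 + 0.30332 = 7.6365.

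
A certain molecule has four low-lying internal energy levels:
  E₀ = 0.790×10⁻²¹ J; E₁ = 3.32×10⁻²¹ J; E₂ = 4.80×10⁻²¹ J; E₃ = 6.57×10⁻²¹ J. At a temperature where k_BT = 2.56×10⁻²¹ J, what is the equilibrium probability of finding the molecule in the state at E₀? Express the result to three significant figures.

0.593

Eᵢ/kT = 0.30859, 1.2969, 1.8750, 2.5664.
Z = Σ e^(−Eᵢ/kT) = e^(−0.30859) + e^(−1.2969) + e^(−1.8750) + e^(−2.5664) = 0.73448 + 0.27338 + 0.15335 + 0.076812 = 1.2380.
P₀ = e^(−E₀/kT) / Z = 0.73448/1.2380 = 0.593.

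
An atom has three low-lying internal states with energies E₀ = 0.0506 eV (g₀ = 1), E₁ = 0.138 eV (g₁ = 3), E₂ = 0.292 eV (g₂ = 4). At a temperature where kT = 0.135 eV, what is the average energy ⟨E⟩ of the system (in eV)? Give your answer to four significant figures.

Eᵢ/kT = 0.374815, 1.02222, 2.16296.
Z = Σ gᵢe^(−Eᵢ/kT) = 1·e^(−0.374815) + 3·e^(−1.02222) + 4·e^(−2.16296) = 0.687416 + 1.07939 + 0.459937 = 2.22674.
⟨E⟩ = Σ Eᵢ gᵢe^(−Eᵢ/kT) / Z = (0.0506·0.687416 + 0.138·1.07939 + 0.292·0.459937) / 2.22674 = 0.1428 eV.

0.1428 eV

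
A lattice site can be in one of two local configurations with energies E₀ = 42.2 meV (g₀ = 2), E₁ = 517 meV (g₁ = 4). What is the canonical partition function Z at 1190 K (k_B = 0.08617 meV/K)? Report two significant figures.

Z = 1.4

k_BT = 0.08617 × 1190 K = 102.5 meV.
Eᵢ/kT = 0.4117, 5.044.
Z = Σ gᵢe^(−Eᵢ/kT) = 2·e^(−0.4117) + 4·e^(−5.044) = 1.325 + 0.02579 = 1.351.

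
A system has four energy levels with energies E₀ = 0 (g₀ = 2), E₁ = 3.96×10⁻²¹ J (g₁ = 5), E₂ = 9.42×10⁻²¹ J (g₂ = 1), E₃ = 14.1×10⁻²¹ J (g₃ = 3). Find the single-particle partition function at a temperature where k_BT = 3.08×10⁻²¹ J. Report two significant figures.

Z = 3.5

Eᵢ/kT = 0, 1.286, 3.058, 4.578.
Z = Σ gᵢe^(−Eᵢ/kT) = 2·e^(−0) + 5·e^(−1.286) + 1·e^(−3.058) + 3·e^(−4.578) = 2.000 + 1.382 + 0.04698 + 0.03083 = 3.460.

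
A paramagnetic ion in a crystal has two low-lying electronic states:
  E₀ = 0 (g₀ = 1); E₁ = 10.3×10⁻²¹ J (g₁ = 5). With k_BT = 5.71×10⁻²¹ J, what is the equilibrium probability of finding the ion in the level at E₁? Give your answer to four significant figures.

Eᵢ/kT = 0, 1.80385.
Z = Σ gᵢe^(−Eᵢ/kT) = 1·e^(−0) + 5·e^(−1.80385) = 1.00000 + 0.823319 = 1.82332.
P₁ = g₁ e^(−E₁/kT) / Z = 0.823319/1.82332 = 0.4515.

0.4515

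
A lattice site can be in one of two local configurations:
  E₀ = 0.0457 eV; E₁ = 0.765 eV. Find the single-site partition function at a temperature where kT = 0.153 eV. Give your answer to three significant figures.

Eᵢ/kT = 0.29869, 5.0000.
Z = Σ e^(−Eᵢ/kT) = e^(−0.29869) + e^(−5.0000) = 0.74179 + 0.0067379 = 0.74853.

Z = 0.749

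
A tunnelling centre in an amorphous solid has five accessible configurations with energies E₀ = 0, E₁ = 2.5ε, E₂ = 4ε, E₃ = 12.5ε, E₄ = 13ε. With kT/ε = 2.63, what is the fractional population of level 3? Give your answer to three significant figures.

Eᵢ/kT = 0, 0.95057, 1.5209, 4.7529, 4.9430.
Z = Σ e^(−Eᵢ/kT) = e^(−0) + e^(−0.95057) + e^(−1.5209) + e^(−4.7529) + e^(−4.9430) = 1.0000 + 0.38652 + 0.21852 + 0.0086266 + 0.0071332 = 1.6208.
P₃ = e^(−E₃/kT) / Z = 0.0086266/1.6208 = 0.00532.

0.00532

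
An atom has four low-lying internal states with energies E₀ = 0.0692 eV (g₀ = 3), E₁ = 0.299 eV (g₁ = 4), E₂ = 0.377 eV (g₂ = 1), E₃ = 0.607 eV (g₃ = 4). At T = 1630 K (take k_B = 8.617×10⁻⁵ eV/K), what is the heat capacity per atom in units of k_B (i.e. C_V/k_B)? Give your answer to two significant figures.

k_BT = 8.617×10⁻⁵ × 1630 K = 0.1405 eV.
Eᵢ/kT = 0.4925, 2.128, 2.683, 4.320.
Z = Σ gᵢe^(−Eᵢ/kT) = 3·e^(−0.4925) + 4·e^(−2.128) + 1·e^(−2.683) + 4·e^(−4.320) = 1.833 + 0.4763 + 0.06836 + 0.05320 = 2.431.
⟨E⟩ = 0.1346 eV, ⟨E²⟩ = 0.03319 eV².
C_V/k_B = (⟨E²⟩ − ⟨E⟩²)/(kT)² = (0.03319 − 0.01812)/0.01974 = 0.76.

0.76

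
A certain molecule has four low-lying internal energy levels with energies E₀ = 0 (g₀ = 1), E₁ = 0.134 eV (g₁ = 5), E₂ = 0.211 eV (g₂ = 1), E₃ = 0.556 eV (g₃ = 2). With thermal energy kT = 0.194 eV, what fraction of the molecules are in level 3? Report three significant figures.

Eᵢ/kT = 0, 0.69072, 1.0876, 2.8660.
Z = Σ gᵢe^(−Eᵢ/kT) = 1·e^(−0) + 5·e^(−0.69072) + 1·e^(−1.0876) + 2·e^(−2.8660) = 1.0000 + 2.5061 + 0.33702 + 0.11385 = 3.9570.
P₃ = g₃ e^(−E₃/kT) / Z = 0.11385/3.9570 = 0.0288.

0.0288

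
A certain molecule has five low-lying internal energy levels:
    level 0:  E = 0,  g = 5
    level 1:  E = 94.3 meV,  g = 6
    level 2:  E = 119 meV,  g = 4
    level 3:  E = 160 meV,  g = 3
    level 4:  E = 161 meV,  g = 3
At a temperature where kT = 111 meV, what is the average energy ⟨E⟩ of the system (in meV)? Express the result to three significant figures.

Eᵢ/kT = 0, 0.84955, 1.0721, 1.4414, 1.4505.
Z = Σ gᵢe^(−Eᵢ/kT) = 5·e^(−0) + 6·e^(−0.84955) + 4·e^(−1.0721) + 3·e^(−1.4414) + 3·e^(−1.4505) = 5.0000 + 2.5656 + 1.3692 + 0.70979 + 0.70336 = 10.348.
⟨E⟩ = Σ Eᵢ gᵢe^(−Eᵢ/kT) / Z = (0·5.0000 + 94.3·2.5656 + 119·1.3692 + 160·0.70979 + 161·0.70336) / 10.348 = 61.0 meV.

61.0 meV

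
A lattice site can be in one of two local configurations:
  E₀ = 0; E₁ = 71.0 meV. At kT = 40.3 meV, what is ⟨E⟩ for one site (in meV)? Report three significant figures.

10.4 meV

Eᵢ/kT = 0, 1.7618.
Z = Σ e^(−Eᵢ/kT) = e^(−0) + e^(−1.7618) = 1.0000 + 0.17174 = 1.1717.
⟨E⟩ = Σ Eᵢ e^(−Eᵢ/kT) / Z = (0·1.0000 + 71.0·0.17174) / 1.1717 = 10.4 meV.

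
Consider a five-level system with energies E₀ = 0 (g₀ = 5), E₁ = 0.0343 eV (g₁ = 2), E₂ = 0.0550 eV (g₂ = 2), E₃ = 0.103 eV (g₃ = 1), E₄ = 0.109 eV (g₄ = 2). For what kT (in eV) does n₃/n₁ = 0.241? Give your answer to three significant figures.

n₃/n₁ = (g₃/g₁) exp[−(E₃−E₁)/kT] = 0.241.
⇒ (E₃−E₁)/kT = ln((1/2)/0.241) = ln(2.0747) = 0.72982.
kT = 0.0687 eV / 0.72982 = 0.0941 eV.

0.0941 eV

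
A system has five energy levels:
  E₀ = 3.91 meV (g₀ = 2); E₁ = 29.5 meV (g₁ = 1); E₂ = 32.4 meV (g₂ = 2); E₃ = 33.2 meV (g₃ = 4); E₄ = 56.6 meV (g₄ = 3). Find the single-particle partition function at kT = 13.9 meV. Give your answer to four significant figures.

Z = 2.242

Eᵢ/kT = 0.281295, 2.12230, 2.33094, 2.38849, 4.07194.
Z = Σ gᵢe^(−Eᵢ/kT) = 2·e^(−0.281295) + 1·e^(−2.12230) + 2·e^(−2.33094) + 4·e^(−2.38849) + 3·e^(−4.07194) = 1.50961 + 0.119756 + 0.194409 + 0.367073 + 0.0511329 = 2.24198.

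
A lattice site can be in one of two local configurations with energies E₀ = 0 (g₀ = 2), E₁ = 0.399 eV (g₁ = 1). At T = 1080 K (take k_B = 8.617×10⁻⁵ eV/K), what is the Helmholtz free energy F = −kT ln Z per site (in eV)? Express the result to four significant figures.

-0.06514 eV

k_BT = 8.617×10⁻⁵ × 1080 K = 0.0930636 eV.
Eᵢ/kT = 0, 4.28739.
Z = Σ gᵢe^(−Eᵢ/kT) = 2·e^(−0) + 1·e^(−4.28739) = 2.00000 + 0.0137407 = 2.01374.
F = −kT ln Z = −0.0930636 × ln(2.01374) = −0.0930636 × 0.699994 = -0.06514 eV.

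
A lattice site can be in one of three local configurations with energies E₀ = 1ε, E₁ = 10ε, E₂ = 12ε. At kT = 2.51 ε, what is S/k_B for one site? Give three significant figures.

Eᵢ/kT = 0.39841, 3.9841, 4.7809.
Z = Σ e^(−Eᵢ/kT) = e^(−0.39841) + e^(−3.9841) + e^(−4.7809) = 0.67139 + 0.018609 + 0.0083884 = 0.69839.
⟨E⟩ = Σ EᵢPᵢ = 1.3719 ε.
S/k_B = ln Z + ⟨E⟩/kT = ln(0.69839) + 1.3719/2.51 = -0.35898 + 0.54657 = 0.188.

0.188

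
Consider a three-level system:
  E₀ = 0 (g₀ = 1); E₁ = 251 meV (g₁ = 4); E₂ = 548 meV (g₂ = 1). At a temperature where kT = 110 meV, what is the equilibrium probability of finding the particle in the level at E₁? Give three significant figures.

0.289

Eᵢ/kT = 0, 2.2818, 4.9818.
Z = Σ gᵢe^(−Eᵢ/kT) = 1·e^(−0) + 4·e^(−2.2818) + 1·e^(−4.9818) = 1.0000 + 0.40840 + 0.0068617 = 1.4153.
P₁ = g₁ e^(−E₁/kT) / Z = 0.40840/1.4153 = 0.289.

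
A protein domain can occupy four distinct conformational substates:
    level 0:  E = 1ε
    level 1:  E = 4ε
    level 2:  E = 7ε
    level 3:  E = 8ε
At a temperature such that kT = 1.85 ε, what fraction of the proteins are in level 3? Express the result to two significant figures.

0.018

Eᵢ/kT = 0.5405, 2.162, 3.784, 4.324.
Z = Σ e^(−Eᵢ/kT) = e^(−0.5405) + e^(−2.162) + e^(−3.784) + e^(−4.324) = 0.5825 + 0.1151 + 0.02273 + 0.01325 = 0.7336.
P₃ = e^(−E₃/kT) / Z = 0.01325/0.7336 = 0.018.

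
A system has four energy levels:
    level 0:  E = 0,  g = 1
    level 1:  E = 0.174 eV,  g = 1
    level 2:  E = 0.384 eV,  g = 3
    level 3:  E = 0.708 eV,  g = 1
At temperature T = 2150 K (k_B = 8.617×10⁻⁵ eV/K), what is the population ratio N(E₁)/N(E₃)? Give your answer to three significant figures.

17.9

k_BT = 8.617×10⁻⁵ × 2150 K = 0.18527 eV.
n₁/n₃ = (g₁/g₃) exp[−(E₁−E₃)/kT] = (1/1) × exp(−(-0.534 eV)/(0.18527 eV)) = (1/1) × exp(2.8823) = 17.9.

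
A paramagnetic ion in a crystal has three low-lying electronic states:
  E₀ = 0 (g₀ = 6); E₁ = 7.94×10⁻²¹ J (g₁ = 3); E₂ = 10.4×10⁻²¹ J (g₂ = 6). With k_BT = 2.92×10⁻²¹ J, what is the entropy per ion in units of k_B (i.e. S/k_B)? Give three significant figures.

Eᵢ/kT = 0, 2.7192, 3.5616.
Z = Σ gᵢe^(−Eᵢ/kT) = 6·e^(−0) + 3·e^(−2.7192) + 6·e^(−3.5616) = 6.0000 + 0.19778 + 0.17036 = 6.3681.
⟨E⟩ = Σ EᵢPᵢ = 0.52482 ×10⁻²¹ J.
S/k_B = ln Z + ⟨E⟩/kT = ln(6.3681) + 0.52482/2.92 = 1.8513 + 0.17973 = 2.03.

2.03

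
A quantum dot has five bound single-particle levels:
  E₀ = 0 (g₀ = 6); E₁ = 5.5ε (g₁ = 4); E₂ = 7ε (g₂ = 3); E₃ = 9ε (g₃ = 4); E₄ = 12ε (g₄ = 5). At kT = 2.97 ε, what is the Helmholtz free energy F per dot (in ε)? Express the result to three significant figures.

-5.86 ε

Eᵢ/kT = 0, 1.8519, 2.3569, 3.0303, 4.0404.
Z = Σ gᵢe^(−Eᵢ/kT) = 6·e^(−0) + 4·e^(−1.8519) + 3·e^(−2.3569) + 4·e^(−3.0303) + 5·e^(−4.0404) = 6.0000 + 0.62775 + 0.28414 + 0.19320 + 0.087952 = 7.1930.
F = −kT ln Z = −2.97 × ln(7.1930) = −2.97 × 1.9731 = -5.86 ε.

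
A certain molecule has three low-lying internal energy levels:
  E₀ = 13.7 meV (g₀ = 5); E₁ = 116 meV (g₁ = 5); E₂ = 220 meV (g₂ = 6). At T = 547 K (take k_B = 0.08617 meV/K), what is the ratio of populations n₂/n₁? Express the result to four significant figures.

k_BT = 0.08617 × 547 K = 47.1350 meV.
n₂/n₁ = (g₂/g₁) exp[−(E₂−E₁)/kT] = (6/5) × exp(−(104 meV)/(47.1350 meV)) = (6/5) × exp(-2.20643) = 0.1321.

0.1321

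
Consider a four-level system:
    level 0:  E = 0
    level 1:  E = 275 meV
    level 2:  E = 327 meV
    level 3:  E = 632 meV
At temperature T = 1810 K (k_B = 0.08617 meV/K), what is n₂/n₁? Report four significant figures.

k_BT = 0.08617 × 1810 K = 155.968 meV.
n₂/n₁ = exp[−(E₂−E₁)/kT] = exp(−(52 meV)/(155.968 meV)) = exp(-0.333402) = 0.7165.

0.7165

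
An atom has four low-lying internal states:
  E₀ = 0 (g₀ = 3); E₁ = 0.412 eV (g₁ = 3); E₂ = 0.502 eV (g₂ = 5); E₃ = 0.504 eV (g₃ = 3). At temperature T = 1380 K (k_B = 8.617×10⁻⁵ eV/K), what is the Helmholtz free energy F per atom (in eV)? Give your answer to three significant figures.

-0.139 eV

k_BT = 8.617×10⁻⁵ × 1380 K = 0.11891 eV.
Eᵢ/kT = 0, 3.4648, 4.2217, 4.2385.
Z = Σ gᵢe^(−Eᵢ/kT) = 3·e^(−0) + 3·e^(−3.4648) + 5·e^(−4.2217) + 3·e^(−4.2385) = 3.0000 + 0.093838 + 0.073368 + 0.043288 = 3.2105.
F = −kT ln Z = −0.11891 × ln(3.2105) = −0.11891 × 1.1664 = -0.139 eV.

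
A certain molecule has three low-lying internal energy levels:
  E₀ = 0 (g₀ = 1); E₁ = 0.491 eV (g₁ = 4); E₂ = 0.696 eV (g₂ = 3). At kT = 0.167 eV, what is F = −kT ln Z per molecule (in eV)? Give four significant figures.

-0.03832 eV

Eᵢ/kT = 0, 2.94012, 4.16766.
Z = Σ gᵢe^(−Eᵢ/kT) = 1·e^(−0) + 4·e^(−2.94012) + 3·e^(−4.16766) = 1.00000 + 0.211438 + 0.0464654 = 1.25790.
F = −kT ln Z = −0.167 × ln(1.25790) = −0.167 × 0.229444 = -0.03832 eV.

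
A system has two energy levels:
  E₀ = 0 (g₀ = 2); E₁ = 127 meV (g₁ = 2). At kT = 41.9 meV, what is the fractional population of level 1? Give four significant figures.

0.04604

Eᵢ/kT = 0, 3.03103.
Z = Σ gᵢe^(−Eᵢ/kT) = 2·e^(−0) + 2·e^(−3.03103) = 2.00000 + 0.0965318 = 2.09653.
P₁ = g₁ e^(−E₁/kT) / Z = 0.0965318/2.09653 = 0.04604.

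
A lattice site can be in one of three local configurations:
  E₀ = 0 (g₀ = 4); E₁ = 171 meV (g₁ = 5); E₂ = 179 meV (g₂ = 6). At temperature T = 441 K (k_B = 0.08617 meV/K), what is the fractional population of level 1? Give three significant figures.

k_BT = 0.08617 × 441 K = 38.001 meV.
Eᵢ/kT = 0, 4.4999, 4.7104.
Z = Σ gᵢe^(−Eᵢ/kT) = 4·e^(−0) + 5·e^(−4.4999) + 6·e^(−4.7104) = 4.0000 + 0.055551 + 0.054007 = 4.1096.
P₁ = g₁ e^(−E₁/kT) / Z = 0.055551/4.1096 = 0.0135.

0.0135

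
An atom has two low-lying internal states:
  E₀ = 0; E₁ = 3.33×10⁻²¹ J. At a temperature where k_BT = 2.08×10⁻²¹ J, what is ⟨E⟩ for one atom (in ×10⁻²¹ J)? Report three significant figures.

0.559 ×10⁻²¹ J

Eᵢ/kT = 0, 1.6010.
Z = Σ e^(−Eᵢ/kT) = e^(−0) + e^(−1.6010) = 1.0000 + 0.20169 = 1.2017.
⟨E⟩ = Σ Eᵢ e^(−Eᵢ/kT) / Z = (0·1.0000 + 3.33·0.20169) / 1.2017 = 0.559 ×10⁻²¹ J.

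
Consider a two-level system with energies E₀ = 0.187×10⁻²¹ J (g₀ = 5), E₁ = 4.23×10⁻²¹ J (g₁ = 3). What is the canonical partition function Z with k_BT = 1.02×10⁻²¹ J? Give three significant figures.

Z = 4.21

Eᵢ/kT = 0.18333, 4.1471.
Z = Σ gᵢe^(−Eᵢ/kT) = 5·e^(−0.18333) + 3·e^(−4.1471) = 4.1625 + 0.047431 = 4.2099.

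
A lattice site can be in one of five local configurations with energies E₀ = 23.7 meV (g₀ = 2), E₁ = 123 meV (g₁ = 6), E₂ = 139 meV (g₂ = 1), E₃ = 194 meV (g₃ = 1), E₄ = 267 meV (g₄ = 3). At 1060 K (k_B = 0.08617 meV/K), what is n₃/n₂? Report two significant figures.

0.55

k_BT = 0.08617 × 1060 K = 91.34 meV.
n₃/n₂ = (g₃/g₂) exp[−(E₃−E₂)/kT] = (1/1) × exp(−(55 meV)/(91.34 meV)) = (1/1) × exp(-0.6021) = 0.55.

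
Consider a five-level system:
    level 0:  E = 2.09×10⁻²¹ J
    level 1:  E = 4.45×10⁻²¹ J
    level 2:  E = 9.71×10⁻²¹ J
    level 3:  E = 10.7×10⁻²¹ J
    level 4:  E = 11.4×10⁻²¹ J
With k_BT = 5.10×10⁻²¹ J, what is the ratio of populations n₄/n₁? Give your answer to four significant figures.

n₄/n₁ = exp[−(E₄−E₁)/kT] = exp(−(6.95 ×10⁻²¹ J)/(5.10 ×10⁻²¹ J)) = exp(-1.36275) = 0.2560.

0.2560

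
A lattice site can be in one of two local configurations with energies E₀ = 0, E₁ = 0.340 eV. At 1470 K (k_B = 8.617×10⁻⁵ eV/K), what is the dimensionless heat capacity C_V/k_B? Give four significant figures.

k_BT = 8.617×10⁻⁵ × 1470 K = 0.126670 eV.
Eᵢ/kT = 0, 2.68414.
Z = Σ e^(−Eᵢ/kT) = e^(−0) + e^(−2.68414) = 1.00000 + 0.0682799 = 1.06828.
⟨E⟩ = 0.0217313 eV, ⟨E²⟩ = 0.00738866 eV².
C_V/k_B = (⟨E²⟩ − ⟨E⟩²)/(kT)² = (0.00738866 − 0.000472249)/0.0160453 = 0.4311.

0.4311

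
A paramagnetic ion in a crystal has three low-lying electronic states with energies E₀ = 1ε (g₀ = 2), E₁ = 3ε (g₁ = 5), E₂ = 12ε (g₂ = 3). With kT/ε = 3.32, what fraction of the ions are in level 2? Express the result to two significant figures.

0.023

Eᵢ/kT = 0.3012, 0.9036, 3.614.
Z = Σ gᵢe^(−Eᵢ/kT) = 2·e^(−0.3012) + 5·e^(−0.9036) + 3·e^(−3.614) = 1.480 + 2.026 + 0.08083 = 3.587.
P₂ = g₂ e^(−E₂/kT) / Z = 0.08083/3.587 = 0.023.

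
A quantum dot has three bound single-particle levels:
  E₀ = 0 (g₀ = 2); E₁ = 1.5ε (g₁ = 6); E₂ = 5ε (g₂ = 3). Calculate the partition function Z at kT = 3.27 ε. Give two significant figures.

Z = 6.4

Eᵢ/kT = 0, 0.4587, 1.529.
Z = Σ gᵢe^(−Eᵢ/kT) = 2·e^(−0) + 6·e^(−0.4587) + 3·e^(−1.529) = 2.000 + 3.793 + 0.6503 = 6.443.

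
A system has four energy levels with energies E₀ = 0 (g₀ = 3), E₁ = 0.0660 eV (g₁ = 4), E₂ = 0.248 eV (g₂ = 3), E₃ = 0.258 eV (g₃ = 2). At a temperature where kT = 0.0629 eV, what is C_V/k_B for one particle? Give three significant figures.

Eᵢ/kT = 0, 1.0493, 3.9428, 4.1017.
Z = Σ gᵢe^(−Eᵢ/kT) = 3·e^(−0) + 4·e^(−1.0493) + 3·e^(−3.9428) + 2·e^(−4.1017) = 3.0000 + 1.4007 + 0.058182 + 0.033089 = 4.4920.
⟨E⟩ = 0.025693 eV, ⟨E²⟩ = 0.0026452 eV².
C_V/k_B = (⟨E²⟩ − ⟨E⟩²)/(kT)² = (0.0026452 − 0.00066013)/0.0039564 = 0.502.

0.502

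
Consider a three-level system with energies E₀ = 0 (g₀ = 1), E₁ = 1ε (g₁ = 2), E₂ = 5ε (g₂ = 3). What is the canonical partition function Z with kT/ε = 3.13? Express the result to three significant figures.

Eᵢ/kT = 0, 0.31949, 1.5974.
Z = Σ gᵢe^(−Eᵢ/kT) = 1·e^(−0) + 2·e^(−0.31949) + 3·e^(−1.5974) = 1.0000 + 1.4530 + 0.60727 = 3.0603.

Z = 3.06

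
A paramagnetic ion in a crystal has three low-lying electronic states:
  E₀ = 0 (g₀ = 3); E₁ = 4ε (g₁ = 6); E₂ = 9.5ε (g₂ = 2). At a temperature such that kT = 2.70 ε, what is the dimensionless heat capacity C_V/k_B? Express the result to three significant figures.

Eᵢ/kT = 0, 1.4815, 3.5185.
Z = Σ gᵢe^(−Eᵢ/kT) = 3·e^(−0) + 6·e^(−1.4815) + 2·e^(−3.5185) = 3.0000 + 1.3638 + 0.059288 = 4.4231.
⟨E⟩ = 1.3607 ε, ⟨E²⟩ = 6.1431 ε².
C_V/k_B = (⟨E²⟩ − ⟨E⟩²)/(kT)² = (6.1431 − 1.8515)/7.2900 = 0.589.

0.589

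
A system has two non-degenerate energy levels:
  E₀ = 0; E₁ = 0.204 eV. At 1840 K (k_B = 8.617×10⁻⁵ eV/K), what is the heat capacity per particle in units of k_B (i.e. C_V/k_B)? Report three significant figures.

0.281

k_BT = 8.617×10⁻⁵ × 1840 K = 0.15855 eV.
Eᵢ/kT = 0, 1.2867.
Z = Σ e^(−Eᵢ/kT) = e^(−0) + e^(−1.2867) = 1.0000 + 0.27618 = 1.2762.
⟨E⟩ = 0.044147 eV, ⟨E²⟩ = 0.0090060 eV².
C_V/k_B = (⟨E²⟩ − ⟨E⟩²)/(kT)² = (0.0090060 − 0.0019490)/0.025138 = 0.281.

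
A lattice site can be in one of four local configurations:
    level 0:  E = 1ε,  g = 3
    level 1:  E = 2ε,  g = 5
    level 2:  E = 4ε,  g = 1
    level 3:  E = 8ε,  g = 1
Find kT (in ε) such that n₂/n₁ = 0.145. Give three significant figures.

6.22 ε

n₂/n₁ = (g₂/g₁) exp[−(E₂−E₁)/kT] = 0.145.
⇒ (E₂−E₁)/kT = ln((1/5)/0.145) = ln(1.3793) = 0.32158.
kT = 2ε / 0.32158 = 6.22 ε.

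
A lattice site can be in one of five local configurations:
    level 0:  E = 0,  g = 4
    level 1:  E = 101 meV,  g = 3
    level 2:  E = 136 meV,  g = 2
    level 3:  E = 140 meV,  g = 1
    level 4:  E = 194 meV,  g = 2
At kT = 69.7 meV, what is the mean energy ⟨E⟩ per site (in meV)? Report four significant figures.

Eᵢ/kT = 0, 1.44907, 1.95122, 2.00861, 2.78336.
Z = Σ gᵢe^(−Eᵢ/kT) = 4·e^(−0) + 3·e^(−1.44907) + 2·e^(−1.95122) + 1·e^(−2.00861) + 2·e^(−2.78336) = 4.00000 + 0.704366 + 0.284201 + 0.134175 + 0.123661 = 5.24640.
⟨E⟩ = Σ Eᵢ gᵢe^(−Eᵢ/kT) / Z = (0·4.00000 + 101·0.704366 + 136·0.284201 + 140·0.134175 + 194·0.123661) / 5.24640 = 29.08 meV.

29.08 meV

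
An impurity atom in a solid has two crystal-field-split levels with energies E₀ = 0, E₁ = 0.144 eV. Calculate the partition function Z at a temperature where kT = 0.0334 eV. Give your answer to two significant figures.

Z = 1.0

Eᵢ/kT = 0, 4.311.
Z = Σ e^(−Eᵢ/kT) = e^(−0) + e^(−4.311) = 1.000 + 0.01342 = 1.013.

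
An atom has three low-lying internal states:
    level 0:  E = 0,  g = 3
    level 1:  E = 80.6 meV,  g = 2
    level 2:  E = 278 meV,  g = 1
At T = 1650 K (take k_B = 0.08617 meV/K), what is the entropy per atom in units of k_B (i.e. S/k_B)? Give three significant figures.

1.67

k_BT = 0.08617 × 1650 K = 142.18 meV.
Eᵢ/kT = 0, 0.56689, 1.9553.
Z = Σ gᵢe^(−Eᵢ/kT) = 3·e^(−0) + 2·e^(−0.56689) + 1·e^(−1.9553) = 3.0000 + 1.1346 + 0.14152 = 4.2761.
⟨E⟩ = Σ EᵢPᵢ = 30.587 meV.
S/k_B = ln Z + ⟨E⟩/kT = ln(4.2761) + 30.587/142.18 = 1.4530 + 0.21513 = 1.67.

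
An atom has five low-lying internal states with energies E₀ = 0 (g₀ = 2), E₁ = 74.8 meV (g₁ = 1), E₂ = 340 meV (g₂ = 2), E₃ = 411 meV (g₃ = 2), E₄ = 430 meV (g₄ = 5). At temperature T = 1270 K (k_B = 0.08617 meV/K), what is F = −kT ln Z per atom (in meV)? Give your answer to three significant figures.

-110 meV

k_BT = 0.08617 × 1270 K = 109.44 meV.
Eᵢ/kT = 0, 0.68348, 3.1067, 3.7555, 3.9291.
Z = Σ gᵢe^(−Eᵢ/kT) = 2·e^(−0) + 1·e^(−0.68348) + 2·e^(−3.1067) + 2·e^(−3.7555) + 5·e^(−3.9291) = 2.0000 + 0.50486 + 0.089497 + 0.046778 + 0.098307 = 2.7394.
F = −kT ln Z = −109.44 × ln(2.7394) = −109.44 × 1.0077 = -110 meV.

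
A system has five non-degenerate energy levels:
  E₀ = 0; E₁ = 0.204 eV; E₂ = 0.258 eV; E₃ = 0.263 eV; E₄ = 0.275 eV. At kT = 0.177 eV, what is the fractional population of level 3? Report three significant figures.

Eᵢ/kT = 0, 1.1525, 1.4576, 1.4859, 1.5537.
Z = Σ e^(−Eᵢ/kT) = e^(−0) + e^(−1.1525) + e^(−1.4576) + e^(−1.4859) + e^(−1.5537) = 1.0000 + 0.31585 + 0.23279 + 0.22630 + 0.21146 = 1.9864.
P₃ = e^(−E₃/kT) / Z = 0.22630/1.9864 = 0.114.

0.114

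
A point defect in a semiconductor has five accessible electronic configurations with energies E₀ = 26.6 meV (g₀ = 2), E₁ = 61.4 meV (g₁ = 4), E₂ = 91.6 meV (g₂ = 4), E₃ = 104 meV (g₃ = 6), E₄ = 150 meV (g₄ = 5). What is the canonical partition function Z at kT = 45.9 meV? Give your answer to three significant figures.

Z = 3.53

Eᵢ/kT = 0.57952, 1.3377, 1.9956, 2.2658, 3.2680.
Z = Σ gᵢe^(−Eᵢ/kT) = 2·e^(−0.57952) + 4·e^(−1.3377) + 4·e^(−1.9956) + 6·e^(−2.2658) + 5·e^(−3.2680) = 1.1203 + 1.0498 + 0.54373 + 0.62248 + 0.19041 = 3.5267.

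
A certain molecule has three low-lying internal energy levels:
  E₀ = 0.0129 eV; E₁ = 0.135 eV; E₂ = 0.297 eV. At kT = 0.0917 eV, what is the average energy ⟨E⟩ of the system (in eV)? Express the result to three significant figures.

0.0473 eV

Eᵢ/kT = 0.14068, 1.4722, 3.2388.
Z = Σ e^(−Eᵢ/kT) = e^(−0.14068) + e^(−1.4722) + e^(−3.2388) = 0.86877 + 0.22942 + 0.039211 = 1.1374.
⟨E⟩ = Σ Eᵢ e^(−Eᵢ/kT) / Z = (0.0129·0.86877 + 0.135·0.22942 + 0.297·0.039211) / 1.1374 = 0.0473 eV.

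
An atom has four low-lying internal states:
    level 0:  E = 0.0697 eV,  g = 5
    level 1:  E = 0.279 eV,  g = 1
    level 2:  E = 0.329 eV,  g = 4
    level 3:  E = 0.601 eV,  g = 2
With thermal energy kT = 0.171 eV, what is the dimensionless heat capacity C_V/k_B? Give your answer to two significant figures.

0.43

Eᵢ/kT = 0.4076, 1.632, 1.924, 3.515.
Z = Σ gᵢe^(−Eᵢ/kT) = 5·e^(−0.4076) + 1·e^(−1.632) + 4·e^(−1.924) + 2·e^(−3.515) = 3.326 + 0.1955 + 0.5841 + 0.05950 = 4.165.
⟨E⟩ = 0.1235 eV, ⟨E²⟩ = 0.02787 eV².
C_V/k_B = (⟨E²⟩ − ⟨E⟩²)/(kT)² = (0.02787 − 0.01525)/0.02924 = 0.43.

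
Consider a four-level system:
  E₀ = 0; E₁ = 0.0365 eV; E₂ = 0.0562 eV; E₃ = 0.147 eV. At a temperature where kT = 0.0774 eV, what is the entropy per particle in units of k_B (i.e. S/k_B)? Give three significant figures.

Eᵢ/kT = 0, 0.47158, 0.72610, 1.8992.
Z = Σ e^(−Eᵢ/kT) = e^(−0) + e^(−0.47158) + e^(−0.72610) + e^(−1.8992) = 1.0000 + 0.62402 + 0.48379 + 0.14969 = 2.2575.
⟨E⟩ = Σ EᵢPᵢ = 0.031880 eV.
S/k_B = ln Z + ⟨E⟩/kT = ln(2.2575) + 0.031880/0.0774 = 0.81426 + 0.41189 = 1.23.

1.23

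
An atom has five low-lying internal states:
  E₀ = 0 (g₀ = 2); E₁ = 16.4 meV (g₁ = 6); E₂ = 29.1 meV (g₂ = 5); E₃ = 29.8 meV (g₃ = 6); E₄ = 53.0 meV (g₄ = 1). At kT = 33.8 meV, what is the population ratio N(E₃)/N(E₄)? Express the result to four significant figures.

n₃/n₄ = (g₃/g₄) exp[−(E₃−E₄)/kT] = (6/1) × exp(−(-23.2 meV)/(33.8 meV)) = (6/1) × exp(0.686391) = 11.92.

11.92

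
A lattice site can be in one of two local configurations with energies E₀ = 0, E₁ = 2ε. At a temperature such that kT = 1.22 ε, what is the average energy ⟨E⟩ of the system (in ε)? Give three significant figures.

Eᵢ/kT = 0, 1.6393.
Z = Σ e^(−Eᵢ/kT) = e^(−0) + e^(−1.6393) = 1.0000 + 0.19412 = 1.1941.
⟨E⟩ = Σ Eᵢ e^(−Eᵢ/kT) / Z = (0·1.0000 + 2·0.19412) / 1.1941 = 0.325 ε.

0.325 ε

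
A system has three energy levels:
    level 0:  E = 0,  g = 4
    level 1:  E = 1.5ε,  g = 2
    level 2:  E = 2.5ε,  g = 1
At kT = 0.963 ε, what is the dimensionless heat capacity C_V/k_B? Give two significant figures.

Eᵢ/kT = 0, 1.558, 2.596.
Z = Σ gᵢe^(−Eᵢ/kT) = 4·e^(−0) + 2·e^(−1.558) + 1·e^(−2.596) = 4.000 + 0.4211 + 0.07457 = 4.496.
⟨E⟩ = 0.1820 ε, ⟨E²⟩ = 0.3144 ε².
C_V/k_B = (⟨E²⟩ − ⟨E⟩²)/(kT)² = (0.3144 − 0.03312)/0.9274 = 0.30.

0.30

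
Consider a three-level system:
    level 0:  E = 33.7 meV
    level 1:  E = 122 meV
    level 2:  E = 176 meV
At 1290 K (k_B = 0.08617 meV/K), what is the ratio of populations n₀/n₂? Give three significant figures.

k_BT = 0.08617 × 1290 K = 111.16 meV.
n₀/n₂ = exp[−(E₀−E₂)/kT] = exp(−(-142.3 meV)/(111.16 meV)) = exp(1.2801) = 3.60.

3.60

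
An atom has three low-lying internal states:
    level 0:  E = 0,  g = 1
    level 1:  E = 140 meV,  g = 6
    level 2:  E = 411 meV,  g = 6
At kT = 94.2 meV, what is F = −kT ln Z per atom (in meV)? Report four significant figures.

-83.79 meV

Eᵢ/kT = 0, 1.48620, 4.36306.
Z = Σ gᵢe^(−Eᵢ/kT) = 1·e^(−0) + 6·e^(−1.48620) + 6·e^(−4.36306) = 1.00000 + 1.35738 + 0.0764361 = 2.43382.
F = −kT ln Z = −94.2 × ln(2.43382) = −94.2 × 0.889462 = -83.79 meV.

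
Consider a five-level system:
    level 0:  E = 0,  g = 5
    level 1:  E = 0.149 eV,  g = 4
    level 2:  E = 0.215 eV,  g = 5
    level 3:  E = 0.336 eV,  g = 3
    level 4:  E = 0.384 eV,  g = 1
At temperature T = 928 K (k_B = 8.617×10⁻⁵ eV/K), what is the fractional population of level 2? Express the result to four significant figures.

0.05652

k_BT = 8.617×10⁻⁵ × 928 K = 0.0799658 eV.
Eᵢ/kT = 0, 1.86330, 2.68865, 4.20180, 4.80205.
Z = Σ gᵢe^(−Eᵢ/kT) = 5·e^(−0) + 4·e^(−1.86330) + 5·e^(−2.68865) + 3·e^(−4.20180) + 1·e^(−4.80205) = 5.00000 + 0.620639 + 0.339863 + 0.0449058 + 0.00821289 = 6.01362.
P₂ = g₂ e^(−E₂/kT) / Z = 0.339863/6.01362 = 0.05652.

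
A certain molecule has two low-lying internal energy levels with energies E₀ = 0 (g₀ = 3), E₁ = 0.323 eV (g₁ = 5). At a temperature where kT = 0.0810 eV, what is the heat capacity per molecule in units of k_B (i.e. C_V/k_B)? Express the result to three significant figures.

0.462

Eᵢ/kT = 0, 3.9877.
Z = Σ gᵢe^(−Eᵢ/kT) = 3·e^(−0) + 5·e^(−3.9877) = 3.0000 + 0.092712 = 3.0927.
⟨E⟩ = 0.0096828 eV, ⟨E²⟩ = 0.0031275 eV².
C_V/k_B = (⟨E²⟩ − ⟨E⟩²)/(kT)² = (0.0031275 − 0.000093757)/0.0065610 = 0.462.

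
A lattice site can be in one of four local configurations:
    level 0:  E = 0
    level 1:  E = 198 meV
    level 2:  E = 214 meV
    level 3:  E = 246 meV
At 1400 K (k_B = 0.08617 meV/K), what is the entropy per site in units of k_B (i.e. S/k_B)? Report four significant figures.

k_BT = 0.08617 × 1400 K = 120.638 meV.
Eᵢ/kT = 0, 1.64127, 1.77390, 2.03916.
Z = Σ e^(−Eᵢ/kT) = e^(−0) + e^(−1.64127) + e^(−1.77390) + e^(−2.03916) = 1.00000 + 0.193734 + 0.169670 + 0.130138 = 1.49354.
⟨E⟩ = Σ EᵢPᵢ = 71.4294 meV.
S/k_B = ln Z + ⟨E⟩/kT = ln(1.49354) + 71.4294/120.638 = 0.401149 + 0.592097 = 0.9932.

0.9932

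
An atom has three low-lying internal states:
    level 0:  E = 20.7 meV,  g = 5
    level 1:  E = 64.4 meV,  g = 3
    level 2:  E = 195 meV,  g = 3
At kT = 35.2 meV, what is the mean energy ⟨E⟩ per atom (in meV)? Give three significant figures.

27.8 meV

Eᵢ/kT = 0.58807, 1.8295, 5.5398.
Z = Σ gᵢe^(−Eᵢ/kT) = 5·e^(−0.58807) + 3·e^(−1.8295) + 3·e^(−5.5398) = 2.7770 + 0.48148 + 0.011782 = 3.2703.
⟨E⟩ = Σ Eᵢ gᵢe^(−Eᵢ/kT) / Z = (20.7·2.7770 + 64.4·0.48148 + 195·0.011782) / 3.2703 = 27.8 meV.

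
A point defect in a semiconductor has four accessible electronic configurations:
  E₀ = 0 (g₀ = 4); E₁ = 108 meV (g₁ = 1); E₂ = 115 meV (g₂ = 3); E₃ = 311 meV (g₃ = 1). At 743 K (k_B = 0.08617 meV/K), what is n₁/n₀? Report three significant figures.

0.0463

k_BT = 0.08617 × 743 K = 64.024 meV.
n₁/n₀ = (g₁/g₀) exp[−(E₁−E₀)/kT] = (1/4) × exp(−(108 meV)/(64.024 meV)) = (1/4) × exp(-1.6869) = 0.0463.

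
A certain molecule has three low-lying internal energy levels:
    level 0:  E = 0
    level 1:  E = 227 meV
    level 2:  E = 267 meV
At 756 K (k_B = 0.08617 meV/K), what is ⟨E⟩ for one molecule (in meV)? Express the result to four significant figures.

10.88 meV

k_BT = 0.08617 × 756 K = 65.1445 meV.
Eᵢ/kT = 0, 3.48456, 4.09858.
Z = Σ e^(−Eᵢ/kT) = e^(−0) + e^(−3.48456) + e^(−4.09858) = 1.00000 + 0.0306672 + 0.0165962 = 1.04726.
⟨E⟩ = Σ Eᵢ e^(−Eᵢ/kT) / Z = (0·1.00000 + 227·0.0306672 + 267·0.0165962) / 1.04726 = 10.88 meV.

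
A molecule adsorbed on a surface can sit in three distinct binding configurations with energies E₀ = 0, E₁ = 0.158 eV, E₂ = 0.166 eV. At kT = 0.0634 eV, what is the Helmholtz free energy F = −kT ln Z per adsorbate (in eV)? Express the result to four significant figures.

Eᵢ/kT = 0, 2.49211, 2.61830.
Z = Σ e^(−Eᵢ/kT) = e^(−0) + e^(−2.49211) + e^(−2.61830) = 1.00000 + 0.0827352 + 0.0729267 = 1.15566.
F = −kT ln Z = −0.0634 × ln(1.15566) = −0.0634 × 0.144672 = -0.009172 eV.

-0.009172 eV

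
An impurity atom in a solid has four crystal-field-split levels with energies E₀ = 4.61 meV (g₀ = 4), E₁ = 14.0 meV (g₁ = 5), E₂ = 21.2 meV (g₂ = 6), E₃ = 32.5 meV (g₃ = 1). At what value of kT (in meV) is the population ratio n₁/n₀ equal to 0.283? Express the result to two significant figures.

6.3 meV

n₁/n₀ = (g₁/g₀) exp[−(E₁−E₀)/kT] = 0.283.
⇒ (E₁−E₀)/kT = ln((5/4)/0.283) = ln(4.417) = 1.485.
kT = 9.39 meV / 1.485 = 6.3 meV.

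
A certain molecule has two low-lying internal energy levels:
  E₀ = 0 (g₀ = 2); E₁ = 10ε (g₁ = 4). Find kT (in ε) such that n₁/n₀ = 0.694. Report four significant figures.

9.448 ε

n₁/n₀ = (g₁/g₀) exp[−(E₁−E₀)/kT] = 0.694.
⇒ (E₁−E₀)/kT = ln((4/2)/0.694) = ln(2.88184) = 1.05843.
kT = 10ε / 1.05843 = 9.448 ε.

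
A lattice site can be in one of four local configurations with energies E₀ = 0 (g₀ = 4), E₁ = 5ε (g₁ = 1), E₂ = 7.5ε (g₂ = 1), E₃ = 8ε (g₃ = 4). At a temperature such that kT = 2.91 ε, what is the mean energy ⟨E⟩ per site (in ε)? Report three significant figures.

0.779 ε

Eᵢ/kT = 0, 1.7182, 2.5773, 2.7491.
Z = Σ gᵢe^(−Eᵢ/kT) = 4·e^(−0) + 1·e^(−1.7182) + 1·e^(−2.5773) + 4·e^(−2.7491) = 4.0000 + 0.17939 + 0.075979 + 0.25594 = 4.5113.
⟨E⟩ = Σ Eᵢ gᵢe^(−Eᵢ/kT) / Z = (0·4.0000 + 5·0.17939 + 7.5·0.075979 + 8·0.25594) / 4.5113 = 0.779 ε.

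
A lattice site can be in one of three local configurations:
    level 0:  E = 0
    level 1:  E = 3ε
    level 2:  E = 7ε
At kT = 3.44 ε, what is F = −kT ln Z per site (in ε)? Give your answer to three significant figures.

-1.50 ε

Eᵢ/kT = 0, 0.87209, 2.0349.
Z = Σ e^(−Eᵢ/kT) = e^(−0) + e^(−0.87209) + e^(−2.0349) = 1.0000 + 0.41808 + 0.13069 = 1.5488.
F = −kT ln Z = −3.44 × ln(1.5488) = −3.44 × 0.43748 = -1.50 ε.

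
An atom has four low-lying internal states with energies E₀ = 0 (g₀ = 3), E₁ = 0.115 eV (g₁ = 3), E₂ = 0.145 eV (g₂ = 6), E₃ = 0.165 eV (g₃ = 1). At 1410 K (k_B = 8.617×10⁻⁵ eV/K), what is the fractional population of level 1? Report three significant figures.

0.187

k_BT = 8.617×10⁻⁵ × 1410 K = 0.12150 eV.
Eᵢ/kT = 0, 0.94650, 1.1934, 1.3580.
Z = Σ gᵢe^(−Eᵢ/kT) = 3·e^(−0) + 3·e^(−0.94650) + 6·e^(−1.1934) + 1·e^(−1.3580) = 3.0000 + 1.1643 + 1.8191 + 0.25717 = 6.2406.
P₁ = g₁ e^(−E₁/kT) / Z = 1.1643/6.2406 = 0.187.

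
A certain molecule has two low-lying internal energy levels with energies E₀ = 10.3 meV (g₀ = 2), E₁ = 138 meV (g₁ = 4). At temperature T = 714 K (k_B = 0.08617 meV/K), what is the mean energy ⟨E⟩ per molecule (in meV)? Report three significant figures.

35.9 meV

k_BT = 0.08617 × 714 K = 61.525 meV.
Eᵢ/kT = 0.16741, 2.2430.
Z = Σ gᵢe^(−Eᵢ/kT) = 2·e^(−0.16741) + 4·e^(−2.2430) = 1.6917 + 0.42456 = 2.1163.
⟨E⟩ = Σ Eᵢ gᵢe^(−Eᵢ/kT) / Z = (10.3·1.6917 + 138·0.42456) / 2.1163 = 35.9 meV.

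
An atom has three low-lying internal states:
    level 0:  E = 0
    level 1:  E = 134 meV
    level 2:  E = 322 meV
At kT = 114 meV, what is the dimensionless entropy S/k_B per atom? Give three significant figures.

0.701

Eᵢ/kT = 0, 1.1754, 2.8246.
Z = Σ e^(−Eᵢ/kT) = e^(−0) + e^(−1.1754) + e^(−2.8246) = 1.0000 + 0.30870 + 0.059332 = 1.3680.
⟨E⟩ = Σ EᵢPᵢ = 44.204 meV.
S/k_B = ln Z + ⟨E⟩/kT = ln(1.3680) + 44.204/114 = 0.31335 + 0.38775 = 0.701.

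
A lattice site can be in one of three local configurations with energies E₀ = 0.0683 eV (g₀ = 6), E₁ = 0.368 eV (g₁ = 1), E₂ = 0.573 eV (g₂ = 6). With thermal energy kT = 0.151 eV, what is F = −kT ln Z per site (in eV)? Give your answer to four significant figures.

-0.2108 eV

Eᵢ/kT = 0.452318, 2.43709, 3.79470.
Z = Σ gᵢe^(−Eᵢ/kT) = 6·e^(−0.452318) + 1·e^(−2.43709) + 6·e^(−3.79470) = 3.81691 + 0.0874149 + 0.134938 = 4.03926.
F = −kT ln Z = −0.151 × ln(4.03926) = −0.151 × 1.39606 = -0.2108 eV.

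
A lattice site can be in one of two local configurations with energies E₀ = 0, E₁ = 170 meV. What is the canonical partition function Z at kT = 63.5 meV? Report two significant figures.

Eᵢ/kT = 0, 2.677.
Z = Σ e^(−Eᵢ/kT) = e^(−0) + e^(−2.677) = 1.000 + 0.06877 = 1.069.

Z = 1.1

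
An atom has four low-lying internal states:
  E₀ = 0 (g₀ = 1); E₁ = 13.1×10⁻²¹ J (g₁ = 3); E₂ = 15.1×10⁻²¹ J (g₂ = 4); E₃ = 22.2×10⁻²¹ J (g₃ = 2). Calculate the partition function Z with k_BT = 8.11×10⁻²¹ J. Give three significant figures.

Z = 2.35

Eᵢ/kT = 0, 1.6153, 1.8619, 2.7374.
Z = Σ gᵢe^(−Eᵢ/kT) = 1·e^(−0) + 3·e^(−1.6153) + 4·e^(−1.8619) + 2·e^(−2.7374) = 1.0000 + 0.59649 + 0.62151 + 0.12948 = 2.3475.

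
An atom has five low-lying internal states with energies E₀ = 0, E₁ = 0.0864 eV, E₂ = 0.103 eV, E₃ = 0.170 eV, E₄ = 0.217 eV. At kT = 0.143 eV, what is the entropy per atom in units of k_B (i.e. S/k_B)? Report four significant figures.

Eᵢ/kT = 0, 0.604196, 0.720280, 1.18881, 1.51748.
Z = Σ e^(−Eᵢ/kT) = e^(−0) + e^(−0.604196) + e^(−0.720280) + e^(−1.18881) + e^(−1.51748) = 1.00000 + 0.546514 + 0.486616 + 0.304584 + 0.219264 = 2.55698.
⟨E⟩ = Σ EᵢPᵢ = 0.0769266 eV.
S/k_B = ln Z + ⟨E⟩/kT = ln(2.55698) + 0.0769266/0.143 = 0.938827 + 0.537948 = 1.477.

1.477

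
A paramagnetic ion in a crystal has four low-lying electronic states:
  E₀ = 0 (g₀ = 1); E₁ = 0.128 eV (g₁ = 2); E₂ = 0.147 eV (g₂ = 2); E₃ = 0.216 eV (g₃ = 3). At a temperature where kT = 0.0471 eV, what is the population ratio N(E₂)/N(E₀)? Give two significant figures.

0.088

n₂/n₀ = (g₂/g₀) exp[−(E₂−E₀)/kT] = (2/1) × exp(−(0.147 eV)/(0.0471 eV)) = (2/1) × exp(-3.121) = 0.088.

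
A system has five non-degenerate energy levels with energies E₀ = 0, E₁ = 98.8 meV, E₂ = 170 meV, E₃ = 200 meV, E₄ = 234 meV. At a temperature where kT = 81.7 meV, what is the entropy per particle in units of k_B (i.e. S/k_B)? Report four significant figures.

Eᵢ/kT = 0, 1.20930, 2.08078, 2.44798, 2.86414.
Z = Σ e^(−Eᵢ/kT) = e^(−0) + e^(−1.20930) + e^(−2.08078) + e^(−2.44798) + e^(−2.86414) = 1.00000 + 0.298406 + 0.124833 + 0.0864681 + 0.0570322 = 1.56674.
⟨E⟩ = Σ EᵢPᵢ = 51.9188 meV.
S/k_B = ln Z + ⟨E⟩/kT = ln(1.56674) + 51.9188/81.7 = 0.448997 + 0.635481 = 1.084.

1.084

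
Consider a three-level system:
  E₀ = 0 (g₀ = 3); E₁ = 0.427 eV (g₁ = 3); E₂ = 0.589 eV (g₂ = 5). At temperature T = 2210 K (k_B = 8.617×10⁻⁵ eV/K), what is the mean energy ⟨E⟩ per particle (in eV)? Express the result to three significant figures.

k_BT = 8.617×10⁻⁵ × 2210 K = 0.19044 eV.
Eᵢ/kT = 0, 2.2422, 3.0928.
Z = Σ gᵢe^(−Eᵢ/kT) = 3·e^(−0) + 3·e^(−2.2422) + 5·e^(−3.0928) = 3.0000 + 0.31867 + 0.22687 = 3.5455.
⟨E⟩ = Σ Eᵢ gᵢe^(−Eᵢ/kT) / Z = (0·3.0000 + 0.427·0.31867 + 0.589·0.22687) / 3.5455 = 0.0761 eV.

0.0761 eV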